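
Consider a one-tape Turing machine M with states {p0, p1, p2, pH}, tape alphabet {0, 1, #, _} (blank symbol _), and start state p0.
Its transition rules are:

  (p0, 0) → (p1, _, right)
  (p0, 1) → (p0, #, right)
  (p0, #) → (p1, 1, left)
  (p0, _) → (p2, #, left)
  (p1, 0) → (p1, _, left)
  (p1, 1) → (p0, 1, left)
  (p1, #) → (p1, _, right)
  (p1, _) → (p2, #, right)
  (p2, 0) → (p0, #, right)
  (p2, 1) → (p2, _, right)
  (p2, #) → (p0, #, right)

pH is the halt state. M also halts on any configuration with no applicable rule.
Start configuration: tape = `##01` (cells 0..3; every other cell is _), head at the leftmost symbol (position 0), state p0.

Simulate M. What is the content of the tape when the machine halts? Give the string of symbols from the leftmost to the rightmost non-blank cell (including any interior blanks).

#_#11

p0 | _[#]#01   read # → write 1, move left, go to p1
p1 | [_]1#01   read _ → write #, move right, go to p2
p2 | #[1]#01   read 1 → write _, move right, go to p2
p2 | #_[#]01   read # → write #, move right, go to p0
p0 | #_#[0]1   read 0 → write _, move right, go to p1
p1 | #_#_[1]   read 1 → write 1, move left, go to p0
p0 | #_#[_]1   read _ → write #, move left, go to p2
p2 | #_[#]#1   read # → write #, move right, go to p0
p0 | #_#[#]1   read # → write 1, move left, go to p1
p1 | #_[#]11   read # → write _, move right, go to p1
p1 | #__[1]1   read 1 → write 1, move left, go to p0
p0 | #_[_]11   read _ → write #, move left, go to p2
p2 | #[_]#11
The non-blank tape span at halt is #_#11.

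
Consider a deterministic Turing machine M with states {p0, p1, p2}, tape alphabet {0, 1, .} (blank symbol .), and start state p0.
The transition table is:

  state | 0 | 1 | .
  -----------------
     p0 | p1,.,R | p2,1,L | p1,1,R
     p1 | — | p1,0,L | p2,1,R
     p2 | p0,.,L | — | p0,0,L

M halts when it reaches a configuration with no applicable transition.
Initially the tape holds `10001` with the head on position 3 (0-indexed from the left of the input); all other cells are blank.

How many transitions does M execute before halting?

8

state=p0 head=3 tape=100[0]1   (p0,0)→(p1,.,R)
state=p1 head=4 tape=100.[1]   (p1,1)→(p1,0,L)
state=p1 head=3 tape=100[.]0   (p1,.)→(p2,1,R)
state=p2 head=4 tape=1001[0]   (p2,0)→(p0,.,L)
state=p0 head=3 tape=100[1].   (p0,1)→(p2,1,L)
state=p2 head=2 tape=10[0]1.   (p2,0)→(p0,.,L)
state=p0 head=1 tape=1[0].1.   (p0,0)→(p1,.,R)
state=p1 head=2 tape=1.[.]1.   (p1,.)→(p2,1,R)
state=p2 head=3 tape=1.1[1].
M halts after 8 transitions.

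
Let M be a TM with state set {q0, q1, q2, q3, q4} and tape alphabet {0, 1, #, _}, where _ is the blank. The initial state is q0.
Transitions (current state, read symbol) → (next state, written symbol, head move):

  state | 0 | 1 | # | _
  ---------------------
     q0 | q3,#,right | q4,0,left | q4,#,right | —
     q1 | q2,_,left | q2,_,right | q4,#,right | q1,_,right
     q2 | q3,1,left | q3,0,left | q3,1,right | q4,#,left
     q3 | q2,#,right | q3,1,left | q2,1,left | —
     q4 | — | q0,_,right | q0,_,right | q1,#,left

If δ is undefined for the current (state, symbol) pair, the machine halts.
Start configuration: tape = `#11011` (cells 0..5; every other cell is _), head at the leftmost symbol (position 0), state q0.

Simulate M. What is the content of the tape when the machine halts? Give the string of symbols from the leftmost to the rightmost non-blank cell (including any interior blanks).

#_1101

state=q0 head=0 tape=[#]11011   (q0,#)→(q4,#,right)
state=q4 head=1 tape=#[1]1011   (q4,1)→(q0,_,right)
state=q0 head=2 tape=#_[1]011   (q0,1)→(q4,0,left)
state=q4 head=1 tape=#[_]0011   (q4,_)→(q1,#,left)
state=q1 head=0 tape=[#]#0011   (q1,#)→(q4,#,right)
state=q4 head=1 tape=#[#]0011   (q4,#)→(q0,_,right)
state=q0 head=2 tape=#_[0]011   (q0,0)→(q3,#,right)
state=q3 head=3 tape=#_#[0]11   (q3,0)→(q2,#,right)
state=q2 head=4 tape=#_##[1]1   (q2,1)→(q3,0,left)
state=q3 head=3 tape=#_#[#]01   (q3,#)→(q2,1,left)
state=q2 head=2 tape=#_[#]101   (q2,#)→(q3,1,right)
state=q3 head=3 tape=#_1[1]01   (q3,1)→(q3,1,left)
state=q3 head=2 tape=#_[1]101   (q3,1)→(q3,1,left)
state=q3 head=1 tape=#[_]1101
The non-blank tape span at halt is #_1101.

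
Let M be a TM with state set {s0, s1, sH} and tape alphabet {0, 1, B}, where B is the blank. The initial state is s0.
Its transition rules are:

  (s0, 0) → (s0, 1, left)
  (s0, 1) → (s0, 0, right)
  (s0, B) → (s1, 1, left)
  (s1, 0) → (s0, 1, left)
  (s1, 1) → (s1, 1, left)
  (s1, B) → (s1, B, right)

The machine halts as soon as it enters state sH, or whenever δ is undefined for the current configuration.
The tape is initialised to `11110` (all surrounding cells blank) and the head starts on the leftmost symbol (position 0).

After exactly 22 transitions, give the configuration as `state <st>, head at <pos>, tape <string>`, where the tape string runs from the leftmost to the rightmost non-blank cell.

state s1, head at -2, tape 111111

s0 | BB[1]1110   read 1 → write 0, move right, go to s0
s0 | BB0[1]110   read 1 → write 0, move right, go to s0
s0 | BB00[1]10   read 1 → write 0, move right, go to s0
s0 | BB000[1]0   read 1 → write 0, move right, go to s0
s0 | BB0000[0]   read 0 → write 1, move left, go to s0
s0 | BB000[0]1   read 0 → write 1, move left, go to s0
s0 | BB00[0]11   read 0 → write 1, move left, go to s0
s0 | BB0[0]111   read 0 → write 1, move left, go to s0
s0 | BB[0]1111   read 0 → write 1, move left, go to s0
s0 | B[B]11111   read B → write 1, move left, go to s1
s1 | [B]111111   read B → write B, move right, go to s1
s1 | B[1]11111   read 1 → write 1, move left, go to s1
s1 | [B]111111   read B → write B, move right, go to s1
s1 | B[1]11111   read 1 → write 1, move left, go to s1
s1 | [B]111111   read B → write B, move right, go to s1
s1 | B[1]11111   read 1 → write 1, move left, go to s1
s1 | [B]111111   read B → write B, move right, go to s1
s1 | B[1]11111   read 1 → write 1, move left, go to s1
s1 | [B]111111   read B → write B, move right, go to s1
s1 | B[1]11111   read 1 → write 1, move left, go to s1
s1 | [B]111111   read B → write B, move right, go to s1
s1 | B[1]11111   read 1 → write 1, move left, go to s1
s1 | [B]111111
After 22 steps: state s1, head at -2, tape 111111.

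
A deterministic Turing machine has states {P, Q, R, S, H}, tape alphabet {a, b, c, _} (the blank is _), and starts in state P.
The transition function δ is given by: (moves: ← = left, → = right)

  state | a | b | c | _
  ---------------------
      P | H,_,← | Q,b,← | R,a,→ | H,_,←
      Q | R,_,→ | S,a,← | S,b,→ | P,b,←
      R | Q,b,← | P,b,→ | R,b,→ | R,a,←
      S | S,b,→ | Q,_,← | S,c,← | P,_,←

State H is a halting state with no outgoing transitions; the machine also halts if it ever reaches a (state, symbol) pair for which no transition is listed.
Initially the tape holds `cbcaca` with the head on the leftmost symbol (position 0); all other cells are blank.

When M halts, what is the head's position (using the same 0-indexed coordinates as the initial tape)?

state=P head=0 tape=[c]bcaca_   (P,c)→(R,a,→)
state=R head=1 tape=a[b]caca_   (R,b)→(P,b,→)
state=P head=2 tape=ab[c]aca_   (P,c)→(R,a,→)
state=R head=3 tape=aba[a]ca_   (R,a)→(Q,b,←)
state=Q head=2 tape=ab[a]bca_   (Q,a)→(R,_,→)
state=R head=3 tape=ab_[b]ca_   (R,b)→(P,b,→)
state=P head=4 tape=ab_b[c]a_   (P,c)→(R,a,→)
state=R head=5 tape=ab_ba[a]_   (R,a)→(Q,b,←)
state=Q head=4 tape=ab_b[a]b_   (Q,a)→(R,_,→)
state=R head=5 tape=ab_b_[b]_   (R,b)→(P,b,→)
state=P head=6 tape=ab_b_b[_]   (P,_)→(H,_,←)
state=H head=5 tape=ab_b_[b]_
At halt the head is at cell 5.

5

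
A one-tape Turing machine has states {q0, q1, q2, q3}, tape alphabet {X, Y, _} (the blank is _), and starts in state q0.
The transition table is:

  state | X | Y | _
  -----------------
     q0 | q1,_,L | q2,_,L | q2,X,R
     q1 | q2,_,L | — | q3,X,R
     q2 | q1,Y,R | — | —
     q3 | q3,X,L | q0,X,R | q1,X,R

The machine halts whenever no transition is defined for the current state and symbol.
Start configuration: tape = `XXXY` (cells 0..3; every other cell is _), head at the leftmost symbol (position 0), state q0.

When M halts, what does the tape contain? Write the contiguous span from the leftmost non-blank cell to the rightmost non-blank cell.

state=q0 head=0 tape=_[X]XXY__   (q0,X)→(q1,_,L)
state=q1 head=-1 tape=[_]_XXY__   (q1,_)→(q3,X,R)
state=q3 head=0 tape=X[_]XXY__   (q3,_)→(q1,X,R)
state=q1 head=1 tape=XX[X]XY__   (q1,X)→(q2,_,L)
state=q2 head=0 tape=X[X]_XY__   (q2,X)→(q1,Y,R)
state=q1 head=1 tape=XY[_]XY__   (q1,_)→(q3,X,R)
state=q3 head=2 tape=XYX[X]Y__   (q3,X)→(q3,X,L)
state=q3 head=1 tape=XY[X]XY__   (q3,X)→(q3,X,L)
state=q3 head=0 tape=X[Y]XXY__   (q3,Y)→(q0,X,R)
state=q0 head=1 tape=XX[X]XY__   (q0,X)→(q1,_,L)
state=q1 head=0 tape=X[X]_XY__   (q1,X)→(q2,_,L)
state=q2 head=-1 tape=[X]__XY__   (q2,X)→(q1,Y,R)
state=q1 head=0 tape=Y[_]_XY__   (q1,_)→(q3,X,R)
state=q3 head=1 tape=YX[_]XY__   (q3,_)→(q1,X,R)
state=q1 head=2 tape=YXX[X]Y__   (q1,X)→(q2,_,L)
state=q2 head=1 tape=YX[X]_Y__   (q2,X)→(q1,Y,R)
state=q1 head=2 tape=YXY[_]Y__   (q1,_)→(q3,X,R)
state=q3 head=3 tape=YXYX[Y]__   (q3,Y)→(q0,X,R)
state=q0 head=4 tape=YXYXX[_]_   (q0,_)→(q2,X,R)
state=q2 head=5 tape=YXYXXX[_]
The non-blank tape span at halt is YXYXXX.

YXYXXX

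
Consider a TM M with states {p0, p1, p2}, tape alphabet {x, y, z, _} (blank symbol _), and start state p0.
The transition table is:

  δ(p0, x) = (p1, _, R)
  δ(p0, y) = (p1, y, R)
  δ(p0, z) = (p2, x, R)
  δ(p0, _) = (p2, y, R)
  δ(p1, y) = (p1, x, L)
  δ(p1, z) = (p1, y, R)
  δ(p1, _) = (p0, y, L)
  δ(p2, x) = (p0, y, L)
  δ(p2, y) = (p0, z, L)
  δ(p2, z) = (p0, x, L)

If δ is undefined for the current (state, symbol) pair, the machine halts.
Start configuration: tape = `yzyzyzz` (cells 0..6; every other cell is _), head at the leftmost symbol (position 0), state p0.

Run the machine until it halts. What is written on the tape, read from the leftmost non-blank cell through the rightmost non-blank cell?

yyxxxzyzz

state=p0 head=0 tape=__[y]zyzyzz   (p0,y)→(p1,y,R)
state=p1 head=1 tape=__y[z]yzyzz   (p1,z)→(p1,y,R)
state=p1 head=2 tape=__yy[y]zyzz   (p1,y)→(p1,x,L)
state=p1 head=1 tape=__y[y]xzyzz   (p1,y)→(p1,x,L)
state=p1 head=0 tape=__[y]xxzyzz   (p1,y)→(p1,x,L)
state=p1 head=-1 tape=_[_]xxxzyzz   (p1,_)→(p0,y,L)
state=p0 head=-2 tape=[_]yxxxzyzz   (p0,_)→(p2,y,R)
state=p2 head=-1 tape=y[y]xxxzyzz   (p2,y)→(p0,z,L)
state=p0 head=-2 tape=[y]zxxxzyzz   (p0,y)→(p1,y,R)
state=p1 head=-1 tape=y[z]xxxzyzz   (p1,z)→(p1,y,R)
state=p1 head=0 tape=yy[x]xxzyzz
The non-blank tape span at halt is yyxxxzyzz.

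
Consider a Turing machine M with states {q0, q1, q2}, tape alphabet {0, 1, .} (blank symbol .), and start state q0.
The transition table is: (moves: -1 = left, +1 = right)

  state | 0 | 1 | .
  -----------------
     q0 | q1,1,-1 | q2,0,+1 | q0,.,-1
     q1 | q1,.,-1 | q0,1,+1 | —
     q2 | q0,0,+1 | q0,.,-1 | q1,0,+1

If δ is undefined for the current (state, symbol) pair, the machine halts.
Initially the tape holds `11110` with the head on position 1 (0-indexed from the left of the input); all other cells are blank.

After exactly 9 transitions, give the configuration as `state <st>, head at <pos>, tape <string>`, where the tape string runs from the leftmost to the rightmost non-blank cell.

q0 | 1[1]110   read 1 → write 0, move +1, go to q2
q2 | 10[1]10   read 1 → write ., move -1, go to q0
q0 | 1[0].10   read 0 → write 1, move -1, go to q1
q1 | [1]1.10   read 1 → write 1, move +1, go to q0
q0 | 1[1].10   read 1 → write 0, move +1, go to q2
q2 | 10[.]10   read . → write 0, move +1, go to q1
q1 | 100[1]0   read 1 → write 1, move +1, go to q0
q0 | 1001[0]   read 0 → write 1, move -1, go to q1
q1 | 100[1]1   read 1 → write 1, move +1, go to q0
q0 | 1001[1]
After 9 steps: state q0, head at 4, tape 10011.

state q0, head at 4, tape 10011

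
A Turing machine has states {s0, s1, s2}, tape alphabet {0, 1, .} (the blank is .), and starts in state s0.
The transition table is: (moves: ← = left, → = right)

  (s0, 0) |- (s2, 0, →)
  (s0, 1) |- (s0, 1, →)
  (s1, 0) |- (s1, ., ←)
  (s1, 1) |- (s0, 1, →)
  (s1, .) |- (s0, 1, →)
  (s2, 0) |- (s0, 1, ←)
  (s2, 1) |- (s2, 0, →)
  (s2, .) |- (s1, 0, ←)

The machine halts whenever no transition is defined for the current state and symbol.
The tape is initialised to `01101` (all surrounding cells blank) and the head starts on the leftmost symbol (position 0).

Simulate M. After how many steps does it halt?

state=s0 head=0 tape=.[0]1101.   (s0,0)→(s2,0,→)
state=s2 head=1 tape=.0[1]101.   (s2,1)→(s2,0,→)
state=s2 head=2 tape=.00[1]01.   (s2,1)→(s2,0,→)
state=s2 head=3 tape=.000[0]1.   (s2,0)→(s0,1,←)
state=s0 head=2 tape=.00[0]11.   (s0,0)→(s2,0,→)
state=s2 head=3 tape=.000[1]1.   (s2,1)→(s2,0,→)
state=s2 head=4 tape=.0000[1].   (s2,1)→(s2,0,→)
state=s2 head=5 tape=.00000[.]   (s2,.)→(s1,0,←)
state=s1 head=4 tape=.0000[0]0   (s1,0)→(s1,.,←)
state=s1 head=3 tape=.000[0].0   (s1,0)→(s1,.,←)
state=s1 head=2 tape=.00[0]..0   (s1,0)→(s1,.,←)
state=s1 head=1 tape=.0[0]...0   (s1,0)→(s1,.,←)
state=s1 head=0 tape=.[0]....0   (s1,0)→(s1,.,←)
state=s1 head=-1 tape=[.].....0   (s1,.)→(s0,1,→)
state=s0 head=0 tape=1[.]....0
M halts after 14 transitions.

14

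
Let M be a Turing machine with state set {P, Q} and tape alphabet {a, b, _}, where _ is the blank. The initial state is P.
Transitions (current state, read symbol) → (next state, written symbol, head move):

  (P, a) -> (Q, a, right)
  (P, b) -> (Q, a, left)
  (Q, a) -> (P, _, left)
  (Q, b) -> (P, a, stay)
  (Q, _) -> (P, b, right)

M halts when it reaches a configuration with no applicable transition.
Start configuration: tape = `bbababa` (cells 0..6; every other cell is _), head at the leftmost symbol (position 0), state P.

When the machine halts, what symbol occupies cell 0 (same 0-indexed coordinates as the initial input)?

state=P head=0 tape=_[b]bababa_   (P,b)→(Q,a,left)
state=Q head=-1 tape=[_]abababa_   (Q,_)→(P,b,right)
state=P head=0 tape=b[a]bababa_   (P,a)→(Q,a,right)
state=Q head=1 tape=ba[b]ababa_   (Q,b)→(P,a,stay)
state=P head=1 tape=ba[a]ababa_   (P,a)→(Q,a,right)
state=Q head=2 tape=baa[a]baba_   (Q,a)→(P,_,left)
state=P head=1 tape=ba[a]_baba_   (P,a)→(Q,a,right)
state=Q head=2 tape=baa[_]baba_   (Q,_)→(P,b,right)
state=P head=3 tape=baab[b]aba_   (P,b)→(Q,a,left)
state=Q head=2 tape=baa[b]aaba_   (Q,b)→(P,a,stay)
state=P head=2 tape=baa[a]aaba_   (P,a)→(Q,a,right)
state=Q head=3 tape=baaa[a]aba_   (Q,a)→(P,_,left)
state=P head=2 tape=baa[a]_aba_   (P,a)→(Q,a,right)
state=Q head=3 tape=baaa[_]aba_   (Q,_)→(P,b,right)
state=P head=4 tape=baaab[a]ba_   (P,a)→(Q,a,right)
state=Q head=5 tape=baaaba[b]a_   (Q,b)→(P,a,stay)
state=P head=5 tape=baaaba[a]a_   (P,a)→(Q,a,right)
state=Q head=6 tape=baaabaa[a]_   (Q,a)→(P,_,left)
state=P head=5 tape=baaaba[a]__   (P,a)→(Q,a,right)
state=Q head=6 tape=baaabaa[_]_   (Q,_)→(P,b,right)
state=P head=7 tape=baaabaab[_]
Cell 0 holds a when M halts.

a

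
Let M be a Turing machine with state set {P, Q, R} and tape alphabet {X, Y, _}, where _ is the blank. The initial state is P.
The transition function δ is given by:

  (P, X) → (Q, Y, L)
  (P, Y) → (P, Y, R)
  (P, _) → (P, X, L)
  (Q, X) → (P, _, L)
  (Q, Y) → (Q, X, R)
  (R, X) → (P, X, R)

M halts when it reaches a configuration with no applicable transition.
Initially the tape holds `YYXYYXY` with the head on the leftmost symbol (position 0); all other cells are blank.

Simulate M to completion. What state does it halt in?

state=P head=0 tape=[Y]YXYYXY   (P,Y)→(P,Y,R)
state=P head=1 tape=Y[Y]XYYXY   (P,Y)→(P,Y,R)
state=P head=2 tape=YY[X]YYXY   (P,X)→(Q,Y,L)
state=Q head=1 tape=Y[Y]YYYXY   (Q,Y)→(Q,X,R)
state=Q head=2 tape=YX[Y]YYXY   (Q,Y)→(Q,X,R)
state=Q head=3 tape=YXX[Y]YXY   (Q,Y)→(Q,X,R)
state=Q head=4 tape=YXXX[Y]XY   (Q,Y)→(Q,X,R)
state=Q head=5 tape=YXXXX[X]Y   (Q,X)→(P,_,L)
state=P head=4 tape=YXXX[X]_Y   (P,X)→(Q,Y,L)
state=Q head=3 tape=YXX[X]Y_Y   (Q,X)→(P,_,L)
state=P head=2 tape=YX[X]_Y_Y   (P,X)→(Q,Y,L)
state=Q head=1 tape=Y[X]Y_Y_Y   (Q,X)→(P,_,L)
state=P head=0 tape=[Y]_Y_Y_Y   (P,Y)→(P,Y,R)
state=P head=1 tape=Y[_]Y_Y_Y   (P,_)→(P,X,L)
state=P head=0 tape=[Y]XY_Y_Y   (P,Y)→(P,Y,R)
state=P head=1 tape=Y[X]Y_Y_Y   (P,X)→(Q,Y,L)
state=Q head=0 tape=[Y]YY_Y_Y   (Q,Y)→(Q,X,R)
state=Q head=1 tape=X[Y]Y_Y_Y   (Q,Y)→(Q,X,R)
state=Q head=2 tape=XX[Y]_Y_Y   (Q,Y)→(Q,X,R)
state=Q head=3 tape=XXX[_]Y_Y
No transition is defined for (Q, _); M halts in state Q.

Q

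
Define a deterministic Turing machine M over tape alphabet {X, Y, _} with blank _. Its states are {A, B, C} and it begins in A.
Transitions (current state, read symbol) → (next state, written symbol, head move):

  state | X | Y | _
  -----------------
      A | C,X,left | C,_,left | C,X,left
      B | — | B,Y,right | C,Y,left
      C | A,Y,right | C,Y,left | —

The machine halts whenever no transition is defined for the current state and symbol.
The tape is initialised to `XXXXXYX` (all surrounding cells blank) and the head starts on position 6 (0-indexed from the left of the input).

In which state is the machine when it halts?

C

A | _XXXXXY[X]   read X → write X, move left, go to C
C | _XXXXX[Y]X   read Y → write Y, move left, go to C
C | _XXXX[X]YX   read X → write Y, move right, go to A
A | _XXXXY[Y]X   read Y → write _, move left, go to C
C | _XXXX[Y]_X   read Y → write Y, move left, go to C
C | _XXX[X]Y_X   read X → write Y, move right, go to A
A | _XXXY[Y]_X   read Y → write _, move left, go to C
C | _XXX[Y]__X   read Y → write Y, move left, go to C
C | _XX[X]Y__X   read X → write Y, move right, go to A
A | _XXY[Y]__X   read Y → write _, move left, go to C
C | _XX[Y]___X   read Y → write Y, move left, go to C
C | _X[X]Y___X   read X → write Y, move right, go to A
A | _XY[Y]___X   read Y → write _, move left, go to C
C | _X[Y]____X   read Y → write Y, move left, go to C
C | _[X]Y____X   read X → write Y, move right, go to A
A | _Y[Y]____X   read Y → write _, move left, go to C
C | _[Y]_____X   read Y → write Y, move left, go to C
C | [_]Y_____X
No transition is defined for (C, _); M halts in state C.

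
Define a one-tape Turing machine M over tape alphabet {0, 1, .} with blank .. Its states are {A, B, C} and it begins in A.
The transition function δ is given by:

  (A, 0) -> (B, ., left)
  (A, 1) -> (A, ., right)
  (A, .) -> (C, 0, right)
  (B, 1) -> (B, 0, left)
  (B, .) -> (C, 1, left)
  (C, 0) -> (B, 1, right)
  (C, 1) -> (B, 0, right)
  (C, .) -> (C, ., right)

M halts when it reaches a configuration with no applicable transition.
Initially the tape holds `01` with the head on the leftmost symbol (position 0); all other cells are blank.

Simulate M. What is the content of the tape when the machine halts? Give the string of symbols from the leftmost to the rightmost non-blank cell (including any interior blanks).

0001

state=A head=0 tape=...[0]1   (A,0)→(B,.,left)
state=B head=-1 tape=..[.].1   (B,.)→(C,1,left)
state=C head=-2 tape=.[.]1.1   (C,.)→(C,.,right)
state=C head=-1 tape=..[1].1   (C,1)→(B,0,right)
state=B head=0 tape=..0[.]1   (B,.)→(C,1,left)
state=C head=-1 tape=..[0]11   (C,0)→(B,1,right)
state=B head=0 tape=..1[1]1   (B,1)→(B,0,left)
state=B head=-1 tape=..[1]01   (B,1)→(B,0,left)
state=B head=-2 tape=.[.]001   (B,.)→(C,1,left)
state=C head=-3 tape=[.]1001   (C,.)→(C,.,right)
state=C head=-2 tape=.[1]001   (C,1)→(B,0,right)
state=B head=-1 tape=.0[0]01
The non-blank tape span at halt is 0001.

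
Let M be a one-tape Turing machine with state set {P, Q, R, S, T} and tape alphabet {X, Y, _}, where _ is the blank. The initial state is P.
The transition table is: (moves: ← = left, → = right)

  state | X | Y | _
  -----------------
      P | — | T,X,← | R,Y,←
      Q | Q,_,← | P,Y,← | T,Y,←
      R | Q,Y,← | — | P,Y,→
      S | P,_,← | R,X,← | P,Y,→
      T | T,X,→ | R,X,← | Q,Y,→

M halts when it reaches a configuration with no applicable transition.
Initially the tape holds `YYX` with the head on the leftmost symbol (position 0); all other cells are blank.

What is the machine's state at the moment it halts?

state=P head=0 tape=____[Y]YX   (P,Y)→(T,X,←)
state=T head=-1 tape=___[_]XYX   (T,_)→(Q,Y,→)
state=Q head=0 tape=___Y[X]YX   (Q,X)→(Q,_,←)
state=Q head=-1 tape=___[Y]_YX   (Q,Y)→(P,Y,←)
state=P head=-2 tape=__[_]Y_YX   (P,_)→(R,Y,←)
state=R head=-3 tape=_[_]YY_YX   (R,_)→(P,Y,→)
state=P head=-2 tape=_Y[Y]Y_YX   (P,Y)→(T,X,←)
state=T head=-3 tape=_[Y]XY_YX   (T,Y)→(R,X,←)
state=R head=-4 tape=[_]XXY_YX   (R,_)→(P,Y,→)
state=P head=-3 tape=Y[X]XY_YX
No transition is defined for (P, X); M halts in state P.

P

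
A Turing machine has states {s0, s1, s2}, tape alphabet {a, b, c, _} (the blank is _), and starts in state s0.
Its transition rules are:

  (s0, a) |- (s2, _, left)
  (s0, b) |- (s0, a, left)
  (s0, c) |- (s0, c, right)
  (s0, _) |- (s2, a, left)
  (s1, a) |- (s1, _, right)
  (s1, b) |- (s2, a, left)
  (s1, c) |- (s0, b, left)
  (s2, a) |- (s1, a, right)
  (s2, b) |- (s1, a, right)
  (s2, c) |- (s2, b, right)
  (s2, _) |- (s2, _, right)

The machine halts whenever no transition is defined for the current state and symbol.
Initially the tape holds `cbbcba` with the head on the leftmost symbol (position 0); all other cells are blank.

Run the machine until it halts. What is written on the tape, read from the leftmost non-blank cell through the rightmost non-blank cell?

s0 | [c]bbcba_   read c → write c, move right, go to s0
s0 | c[b]bcba_   read b → write a, move left, go to s0
s0 | [c]abcba_   read c → write c, move right, go to s0
s0 | c[a]bcba_   read a → write _, move left, go to s2
s2 | [c]_bcba_   read c → write b, move right, go to s2
s2 | b[_]bcba_   read _ → write _, move right, go to s2
s2 | b_[b]cba_   read b → write a, move right, go to s1
s1 | b_a[c]ba_   read c → write b, move left, go to s0
s0 | b_[a]bba_   read a → write _, move left, go to s2
s2 | b[_]_bba_   read _ → write _, move right, go to s2
s2 | b_[_]bba_   read _ → write _, move right, go to s2
s2 | b__[b]ba_   read b → write a, move right, go to s1
s1 | b__a[b]a_   read b → write a, move left, go to s2
s2 | b__[a]aa_   read a → write a, move right, go to s1
s1 | b__a[a]a_   read a → write _, move right, go to s1
s1 | b__a_[a]_   read a → write _, move right, go to s1
s1 | b__a__[_]
The non-blank tape span at halt is b__a.

b__a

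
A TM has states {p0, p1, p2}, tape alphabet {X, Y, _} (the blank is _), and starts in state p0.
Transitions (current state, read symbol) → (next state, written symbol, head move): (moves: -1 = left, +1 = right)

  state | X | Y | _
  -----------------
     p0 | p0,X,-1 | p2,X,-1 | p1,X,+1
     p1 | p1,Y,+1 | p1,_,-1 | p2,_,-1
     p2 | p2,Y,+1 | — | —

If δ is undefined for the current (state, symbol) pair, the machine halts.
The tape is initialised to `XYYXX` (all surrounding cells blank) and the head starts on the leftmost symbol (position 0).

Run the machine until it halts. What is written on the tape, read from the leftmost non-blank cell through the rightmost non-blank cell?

state=p0 head=0 tape=_[X]YYXX   (p0,X)→(p0,X,-1)
state=p0 head=-1 tape=[_]XYYXX   (p0,_)→(p1,X,+1)
state=p1 head=0 tape=X[X]YYXX   (p1,X)→(p1,Y,+1)
state=p1 head=1 tape=XY[Y]YXX   (p1,Y)→(p1,_,-1)
state=p1 head=0 tape=X[Y]_YXX   (p1,Y)→(p1,_,-1)
state=p1 head=-1 tape=[X]__YXX   (p1,X)→(p1,Y,+1)
state=p1 head=0 tape=Y[_]_YXX   (p1,_)→(p2,_,-1)
state=p2 head=-1 tape=[Y]__YXX
The non-blank tape span at halt is Y__YXX.

Y__YXX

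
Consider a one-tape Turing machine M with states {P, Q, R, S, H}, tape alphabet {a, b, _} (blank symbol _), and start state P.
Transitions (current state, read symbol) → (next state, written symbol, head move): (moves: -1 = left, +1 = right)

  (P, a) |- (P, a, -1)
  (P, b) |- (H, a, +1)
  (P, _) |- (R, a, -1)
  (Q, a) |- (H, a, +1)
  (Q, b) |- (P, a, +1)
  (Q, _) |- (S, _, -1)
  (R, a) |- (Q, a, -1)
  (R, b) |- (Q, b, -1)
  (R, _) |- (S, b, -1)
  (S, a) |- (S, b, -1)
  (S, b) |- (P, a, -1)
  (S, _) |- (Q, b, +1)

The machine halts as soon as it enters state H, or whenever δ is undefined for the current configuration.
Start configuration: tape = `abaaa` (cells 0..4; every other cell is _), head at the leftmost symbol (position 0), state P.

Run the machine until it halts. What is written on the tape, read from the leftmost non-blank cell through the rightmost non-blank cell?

aaaabaaa

P | ___[a]baaa   read a → write a, move -1, go to P
P | __[_]abaaa   read _ → write a, move -1, go to R
R | _[_]aabaaa   read _ → write b, move -1, go to S
S | [_]baabaaa   read _ → write b, move +1, go to Q
Q | b[b]aabaaa   read b → write a, move +1, go to P
P | ba[a]abaaa   read a → write a, move -1, go to P
P | b[a]aabaaa   read a → write a, move -1, go to P
P | [b]aaabaaa   read b → write a, move +1, go to H
H | a[a]aabaaa
The non-blank tape span at halt is aaaabaaa.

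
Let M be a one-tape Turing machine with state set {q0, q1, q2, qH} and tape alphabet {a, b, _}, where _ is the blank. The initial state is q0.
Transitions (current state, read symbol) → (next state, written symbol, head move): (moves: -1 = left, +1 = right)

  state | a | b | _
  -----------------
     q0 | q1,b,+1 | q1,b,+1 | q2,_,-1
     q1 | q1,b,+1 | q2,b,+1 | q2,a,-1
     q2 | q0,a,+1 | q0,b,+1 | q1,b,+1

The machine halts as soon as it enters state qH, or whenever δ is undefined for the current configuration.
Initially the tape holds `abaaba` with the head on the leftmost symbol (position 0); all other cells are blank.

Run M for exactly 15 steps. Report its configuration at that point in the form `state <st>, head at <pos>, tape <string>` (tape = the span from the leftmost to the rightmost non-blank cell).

state q2, head at 5, tape bbabba

q0 | [a]baaba_   read a → write b, move +1, go to q1
q1 | b[b]aaba_   read b → write b, move +1, go to q2
q2 | bb[a]aba_   read a → write a, move +1, go to q0
q0 | bba[a]ba_   read a → write b, move +1, go to q1
q1 | bbab[b]a_   read b → write b, move +1, go to q2
q2 | bbabb[a]_   read a → write a, move +1, go to q0
q0 | bbabba[_]   read _ → write _, move -1, go to q2
q2 | bbabb[a]_   read a → write a, move +1, go to q0
q0 | bbabba[_]   read _ → write _, move -1, go to q2
q2 | bbabb[a]_   read a → write a, move +1, go to q0
q0 | bbabba[_]   read _ → write _, move -1, go to q2
q2 | bbabb[a]_   read a → write a, move +1, go to q0
q0 | bbabba[_]   read _ → write _, move -1, go to q2
q2 | bbabb[a]_   read a → write a, move +1, go to q0
q0 | bbabba[_]   read _ → write _, move -1, go to q2
q2 | bbabb[a]_
After 15 steps: state q2, head at 5, tape bbabba.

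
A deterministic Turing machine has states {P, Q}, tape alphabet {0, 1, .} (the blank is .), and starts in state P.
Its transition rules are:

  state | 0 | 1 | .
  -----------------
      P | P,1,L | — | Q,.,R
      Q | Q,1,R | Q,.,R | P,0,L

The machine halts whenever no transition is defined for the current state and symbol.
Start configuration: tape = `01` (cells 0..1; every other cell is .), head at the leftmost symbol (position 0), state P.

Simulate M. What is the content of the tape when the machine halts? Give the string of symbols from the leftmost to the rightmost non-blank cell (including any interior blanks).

10

state=P head=0 tape=.[0]1..   (P,0)→(P,1,L)
state=P head=-1 tape=[.]11..   (P,.)→(Q,.,R)
state=Q head=0 tape=.[1]1..   (Q,1)→(Q,.,R)
state=Q head=1 tape=..[1]..   (Q,1)→(Q,.,R)
state=Q head=2 tape=...[.].   (Q,.)→(P,0,L)
state=P head=1 tape=..[.]0.   (P,.)→(Q,.,R)
state=Q head=2 tape=...[0].   (Q,0)→(Q,1,R)
state=Q head=3 tape=...1[.]   (Q,.)→(P,0,L)
state=P head=2 tape=...[1]0
The non-blank tape span at halt is 10.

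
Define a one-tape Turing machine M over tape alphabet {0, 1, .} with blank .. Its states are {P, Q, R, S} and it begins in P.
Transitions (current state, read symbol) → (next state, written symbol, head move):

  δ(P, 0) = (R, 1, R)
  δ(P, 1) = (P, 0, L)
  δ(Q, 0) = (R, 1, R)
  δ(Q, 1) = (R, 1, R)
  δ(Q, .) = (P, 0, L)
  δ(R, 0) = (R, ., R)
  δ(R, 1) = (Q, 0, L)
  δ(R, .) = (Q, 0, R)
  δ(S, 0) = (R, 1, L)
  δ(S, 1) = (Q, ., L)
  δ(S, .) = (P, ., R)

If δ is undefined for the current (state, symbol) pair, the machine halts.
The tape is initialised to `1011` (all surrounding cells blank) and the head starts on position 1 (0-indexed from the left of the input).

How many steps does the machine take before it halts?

8

P | .1[0]11   read 0 → write 1, move R, go to R
R | .11[1]1   read 1 → write 0, move L, go to Q
Q | .1[1]01   read 1 → write 1, move R, go to R
R | .11[0]1   read 0 → write ., move R, go to R
R | .11.[1]   read 1 → write 0, move L, go to Q
Q | .11[.]0   read . → write 0, move L, go to P
P | .1[1]00   read 1 → write 0, move L, go to P
P | .[1]000   read 1 → write 0, move L, go to P
P | [.]0000
M halts after 8 transitions.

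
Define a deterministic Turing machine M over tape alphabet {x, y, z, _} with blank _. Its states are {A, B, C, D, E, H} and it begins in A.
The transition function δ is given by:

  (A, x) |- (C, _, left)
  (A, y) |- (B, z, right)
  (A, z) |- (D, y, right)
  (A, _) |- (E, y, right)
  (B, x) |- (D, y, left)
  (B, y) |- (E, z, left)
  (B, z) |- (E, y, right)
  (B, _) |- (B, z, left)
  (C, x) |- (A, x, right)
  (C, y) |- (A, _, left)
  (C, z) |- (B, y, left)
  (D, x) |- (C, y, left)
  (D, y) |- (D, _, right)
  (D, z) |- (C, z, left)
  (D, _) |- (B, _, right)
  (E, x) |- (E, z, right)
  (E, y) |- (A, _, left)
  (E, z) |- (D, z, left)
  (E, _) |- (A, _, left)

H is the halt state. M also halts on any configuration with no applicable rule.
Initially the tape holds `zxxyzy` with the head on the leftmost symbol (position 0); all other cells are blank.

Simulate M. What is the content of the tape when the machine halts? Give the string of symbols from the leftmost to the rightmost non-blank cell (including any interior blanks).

state=A head=0 tape=_[z]xxyzy   (A,z)→(D,y,right)
state=D head=1 tape=_y[x]xyzy   (D,x)→(C,y,left)
state=C head=0 tape=_[y]yxyzy   (C,y)→(A,_,left)
state=A head=-1 tape=[_]_yxyzy   (A,_)→(E,y,right)
state=E head=0 tape=y[_]yxyzy   (E,_)→(A,_,left)
state=A head=-1 tape=[y]_yxyzy   (A,y)→(B,z,right)
state=B head=0 tape=z[_]yxyzy   (B,_)→(B,z,left)
state=B head=-1 tape=[z]zyxyzy   (B,z)→(E,y,right)
state=E head=0 tape=y[z]yxyzy   (E,z)→(D,z,left)
state=D head=-1 tape=[y]zyxyzy   (D,y)→(D,_,right)
state=D head=0 tape=_[z]yxyzy   (D,z)→(C,z,left)
state=C head=-1 tape=[_]zyxyzy
The non-blank tape span at halt is zyxyzy.

zyxyzy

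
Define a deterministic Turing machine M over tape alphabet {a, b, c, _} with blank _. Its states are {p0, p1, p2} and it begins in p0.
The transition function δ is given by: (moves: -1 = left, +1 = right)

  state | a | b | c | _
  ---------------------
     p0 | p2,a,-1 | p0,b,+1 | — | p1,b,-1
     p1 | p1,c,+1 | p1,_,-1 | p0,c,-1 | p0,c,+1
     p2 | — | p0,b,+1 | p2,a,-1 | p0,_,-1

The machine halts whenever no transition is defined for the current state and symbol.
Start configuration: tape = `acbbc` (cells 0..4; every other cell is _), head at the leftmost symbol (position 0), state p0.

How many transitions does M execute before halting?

11

p0 | _____[a]cbbc   read a → write a, move -1, go to p2
p2 | ____[_]acbbc   read _ → write _, move -1, go to p0
p0 | ___[_]_acbbc   read _ → write b, move -1, go to p1
p1 | __[_]b_acbbc   read _ → write c, move +1, go to p0
p0 | __c[b]_acbbc   read b → write b, move +1, go to p0
p0 | __cb[_]acbbc   read _ → write b, move -1, go to p1
p1 | __c[b]bacbbc   read b → write _, move -1, go to p1
p1 | __[c]_bacbbc   read c → write c, move -1, go to p0
p0 | _[_]c_bacbbc   read _ → write b, move -1, go to p1
p1 | [_]bc_bacbbc   read _ → write c, move +1, go to p0
p0 | c[b]c_bacbbc   read b → write b, move +1, go to p0
p0 | cb[c]_bacbbc
M halts after 11 transitions.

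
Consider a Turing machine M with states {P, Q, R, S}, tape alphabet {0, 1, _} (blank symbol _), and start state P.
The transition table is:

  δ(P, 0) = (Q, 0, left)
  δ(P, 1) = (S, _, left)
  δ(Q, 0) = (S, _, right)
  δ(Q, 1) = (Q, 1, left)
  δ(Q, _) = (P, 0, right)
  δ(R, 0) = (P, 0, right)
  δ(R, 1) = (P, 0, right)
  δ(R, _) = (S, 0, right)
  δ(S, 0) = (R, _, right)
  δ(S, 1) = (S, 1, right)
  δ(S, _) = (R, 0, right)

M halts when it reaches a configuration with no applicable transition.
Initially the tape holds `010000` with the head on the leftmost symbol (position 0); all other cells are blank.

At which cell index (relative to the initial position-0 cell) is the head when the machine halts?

6

P | _[0]10000_   read 0 → write 0, move left, go to Q
Q | [_]010000_   read _ → write 0, move right, go to P
P | 0[0]10000_   read 0 → write 0, move left, go to Q
Q | [0]010000_   read 0 → write _, move right, go to S
S | _[0]10000_   read 0 → write _, move right, go to R
R | __[1]0000_   read 1 → write 0, move right, go to P
P | __0[0]000_   read 0 → write 0, move left, go to Q
Q | __[0]0000_   read 0 → write _, move right, go to S
S | ___[0]000_   read 0 → write _, move right, go to R
R | ____[0]00_   read 0 → write 0, move right, go to P
P | ____0[0]0_   read 0 → write 0, move left, go to Q
Q | ____[0]00_   read 0 → write _, move right, go to S
S | _____[0]0_   read 0 → write _, move right, go to R
R | ______[0]_   read 0 → write 0, move right, go to P
P | ______0[_]
At halt the head is at cell 6.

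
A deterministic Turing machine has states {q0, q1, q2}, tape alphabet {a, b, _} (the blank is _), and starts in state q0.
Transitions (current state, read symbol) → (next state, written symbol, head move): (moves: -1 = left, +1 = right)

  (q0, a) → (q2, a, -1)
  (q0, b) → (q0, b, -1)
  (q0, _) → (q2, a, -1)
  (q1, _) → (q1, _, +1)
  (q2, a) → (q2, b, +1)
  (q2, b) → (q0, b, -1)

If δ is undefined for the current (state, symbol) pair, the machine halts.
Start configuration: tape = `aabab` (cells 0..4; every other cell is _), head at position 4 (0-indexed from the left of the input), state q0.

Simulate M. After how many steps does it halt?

state=q0 head=4 tape=__aaba[b]   (q0,b)→(q0,b,-1)
state=q0 head=3 tape=__aab[a]b   (q0,a)→(q2,a,-1)
state=q2 head=2 tape=__aa[b]ab   (q2,b)→(q0,b,-1)
state=q0 head=1 tape=__a[a]bab   (q0,a)→(q2,a,-1)
state=q2 head=0 tape=__[a]abab   (q2,a)→(q2,b,+1)
state=q2 head=1 tape=__b[a]bab   (q2,a)→(q2,b,+1)
state=q2 head=2 tape=__bb[b]ab   (q2,b)→(q0,b,-1)
state=q0 head=1 tape=__b[b]bab   (q0,b)→(q0,b,-1)
state=q0 head=0 tape=__[b]bbab   (q0,b)→(q0,b,-1)
state=q0 head=-1 tape=_[_]bbbab   (q0,_)→(q2,a,-1)
state=q2 head=-2 tape=[_]abbbab
M halts after 10 transitions.

10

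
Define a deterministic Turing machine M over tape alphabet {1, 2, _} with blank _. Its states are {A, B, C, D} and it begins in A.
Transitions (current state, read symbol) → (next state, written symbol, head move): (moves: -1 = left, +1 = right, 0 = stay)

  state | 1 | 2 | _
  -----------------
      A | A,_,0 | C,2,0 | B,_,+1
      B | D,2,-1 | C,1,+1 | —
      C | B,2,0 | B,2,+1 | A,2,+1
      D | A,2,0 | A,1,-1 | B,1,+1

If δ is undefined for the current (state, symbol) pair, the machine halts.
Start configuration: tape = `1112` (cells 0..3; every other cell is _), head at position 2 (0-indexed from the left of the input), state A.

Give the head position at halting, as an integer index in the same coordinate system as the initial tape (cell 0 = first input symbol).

6

A | 11[1]2___   read 1 → write _, move 0, go to A
A | 11[_]2___   read _ → write _, move +1, go to B
B | 11_[2]___   read 2 → write 1, move +1, go to C
C | 11_1[_]__   read _ → write 2, move +1, go to A
A | 11_12[_]_   read _ → write _, move +1, go to B
B | 11_12_[_]
At halt the head is at cell 6.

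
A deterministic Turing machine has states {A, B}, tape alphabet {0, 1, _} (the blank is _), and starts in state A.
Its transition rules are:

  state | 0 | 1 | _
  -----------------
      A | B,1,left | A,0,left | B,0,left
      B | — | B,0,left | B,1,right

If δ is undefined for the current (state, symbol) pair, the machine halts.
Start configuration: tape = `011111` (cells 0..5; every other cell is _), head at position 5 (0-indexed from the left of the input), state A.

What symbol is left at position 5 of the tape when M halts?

0

state=A head=5 tape=__01111[1]   (A,1)→(A,0,left)
state=A head=4 tape=__0111[1]0   (A,1)→(A,0,left)
state=A head=3 tape=__011[1]00   (A,1)→(A,0,left)
state=A head=2 tape=__01[1]000   (A,1)→(A,0,left)
state=A head=1 tape=__0[1]0000   (A,1)→(A,0,left)
state=A head=0 tape=__[0]00000   (A,0)→(B,1,left)
state=B head=-1 tape=_[_]100000   (B,_)→(B,1,right)
state=B head=0 tape=_1[1]00000   (B,1)→(B,0,left)
state=B head=-1 tape=_[1]000000   (B,1)→(B,0,left)
state=B head=-2 tape=[_]0000000   (B,_)→(B,1,right)
state=B head=-1 tape=1[0]000000
Cell 5 holds 0 when M halts.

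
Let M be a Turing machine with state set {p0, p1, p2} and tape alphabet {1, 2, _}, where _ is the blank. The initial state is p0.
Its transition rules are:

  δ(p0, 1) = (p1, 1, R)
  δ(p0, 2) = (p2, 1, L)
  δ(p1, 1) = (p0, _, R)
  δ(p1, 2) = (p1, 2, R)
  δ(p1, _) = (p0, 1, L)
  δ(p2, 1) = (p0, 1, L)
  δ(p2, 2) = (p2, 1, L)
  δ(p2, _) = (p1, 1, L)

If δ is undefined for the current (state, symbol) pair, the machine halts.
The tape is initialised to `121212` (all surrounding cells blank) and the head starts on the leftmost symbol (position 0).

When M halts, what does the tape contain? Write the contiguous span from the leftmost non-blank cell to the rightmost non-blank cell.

12__1

p0 | [1]21212_   read 1 → write 1, move R, go to p1
p1 | 1[2]1212_   read 2 → write 2, move R, go to p1
p1 | 12[1]212_   read 1 → write _, move R, go to p0
p0 | 12_[2]12_   read 2 → write 1, move L, go to p2
p2 | 12[_]112_   read _ → write 1, move L, go to p1
p1 | 1[2]1112_   read 2 → write 2, move R, go to p1
p1 | 12[1]112_   read 1 → write _, move R, go to p0
p0 | 12_[1]12_   read 1 → write 1, move R, go to p1
p1 | 12_1[1]2_   read 1 → write _, move R, go to p0
p0 | 12_1_[2]_   read 2 → write 1, move L, go to p2
p2 | 12_1[_]1_   read _ → write 1, move L, go to p1
p1 | 12_[1]11_   read 1 → write _, move R, go to p0
p0 | 12__[1]1_   read 1 → write 1, move R, go to p1
p1 | 12__1[1]_   read 1 → write _, move R, go to p0
p0 | 12__1_[_]
The non-blank tape span at halt is 12__1.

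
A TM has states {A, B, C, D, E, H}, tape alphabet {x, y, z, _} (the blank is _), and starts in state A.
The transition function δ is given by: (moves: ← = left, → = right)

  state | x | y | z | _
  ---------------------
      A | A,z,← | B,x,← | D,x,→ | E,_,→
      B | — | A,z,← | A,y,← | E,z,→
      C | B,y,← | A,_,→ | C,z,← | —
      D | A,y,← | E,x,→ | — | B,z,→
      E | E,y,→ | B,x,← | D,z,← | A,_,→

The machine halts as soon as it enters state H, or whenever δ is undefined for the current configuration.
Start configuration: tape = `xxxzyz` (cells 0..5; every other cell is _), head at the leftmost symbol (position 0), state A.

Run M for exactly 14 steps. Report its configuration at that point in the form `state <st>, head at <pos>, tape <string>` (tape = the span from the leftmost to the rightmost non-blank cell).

state B, head at 0, tape xxxyzyz

state=A head=0 tape=_[x]xxzyz   (A,x)→(A,z,←)
state=A head=-1 tape=[_]zxxzyz   (A,_)→(E,_,→)
state=E head=0 tape=_[z]xxzyz   (E,z)→(D,z,←)
state=D head=-1 tape=[_]zxxzyz   (D,_)→(B,z,→)
state=B head=0 tape=z[z]xxzyz   (B,z)→(A,y,←)
state=A head=-1 tape=[z]yxxzyz   (A,z)→(D,x,→)
state=D head=0 tape=x[y]xxzyz   (D,y)→(E,x,→)
state=E head=1 tape=xx[x]xzyz   (E,x)→(E,y,→)
state=E head=2 tape=xxy[x]zyz   (E,x)→(E,y,→)
state=E head=3 tape=xxyy[z]yz   (E,z)→(D,z,←)
state=D head=2 tape=xxy[y]zyz   (D,y)→(E,x,→)
state=E head=3 tape=xxyx[z]yz   (E,z)→(D,z,←)
state=D head=2 tape=xxy[x]zyz   (D,x)→(A,y,←)
state=A head=1 tape=xx[y]yzyz   (A,y)→(B,x,←)
state=B head=0 tape=x[x]xyzyz
After 14 steps: state B, head at 0, tape xxxyzyz.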